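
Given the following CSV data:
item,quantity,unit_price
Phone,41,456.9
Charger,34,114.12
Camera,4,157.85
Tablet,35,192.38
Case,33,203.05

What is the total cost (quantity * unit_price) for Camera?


Row: Camera
quantity = 4
unit_price = 157.85
total = 4 * 157.85 = 631.4

ANSWER: 631.4


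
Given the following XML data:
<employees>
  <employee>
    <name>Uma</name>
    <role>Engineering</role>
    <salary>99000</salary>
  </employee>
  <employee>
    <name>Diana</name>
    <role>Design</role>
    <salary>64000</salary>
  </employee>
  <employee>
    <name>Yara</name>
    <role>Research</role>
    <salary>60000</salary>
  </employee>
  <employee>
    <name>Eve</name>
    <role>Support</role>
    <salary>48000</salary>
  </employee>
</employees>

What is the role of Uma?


Searching for <employee> with <name>Uma</name>
Found at position 1
<role>Engineering</role>

ANSWER: Engineering


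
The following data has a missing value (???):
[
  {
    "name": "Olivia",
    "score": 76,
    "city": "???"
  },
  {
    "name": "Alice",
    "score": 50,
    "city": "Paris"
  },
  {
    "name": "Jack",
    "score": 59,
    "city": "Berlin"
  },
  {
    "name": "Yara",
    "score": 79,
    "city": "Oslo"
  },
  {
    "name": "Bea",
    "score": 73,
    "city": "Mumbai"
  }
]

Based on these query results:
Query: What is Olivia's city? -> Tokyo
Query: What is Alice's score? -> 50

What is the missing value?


The missing value is Olivia's city
From query: Olivia's city = Tokyo

ANSWER: Tokyo


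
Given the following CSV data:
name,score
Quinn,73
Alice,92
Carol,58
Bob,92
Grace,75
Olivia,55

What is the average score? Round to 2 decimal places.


Scores: 73, 92, 58, 92, 75, 55
Sum = 445
Count = 6
Average = 445 / 6 = 74.17

ANSWER: 74.17


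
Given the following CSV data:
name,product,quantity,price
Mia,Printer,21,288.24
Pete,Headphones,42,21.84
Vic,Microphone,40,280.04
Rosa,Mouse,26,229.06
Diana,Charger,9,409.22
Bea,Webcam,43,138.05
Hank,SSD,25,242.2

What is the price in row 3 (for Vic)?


Row 3: Vic
Column 'price' = 280.04

ANSWER: 280.04


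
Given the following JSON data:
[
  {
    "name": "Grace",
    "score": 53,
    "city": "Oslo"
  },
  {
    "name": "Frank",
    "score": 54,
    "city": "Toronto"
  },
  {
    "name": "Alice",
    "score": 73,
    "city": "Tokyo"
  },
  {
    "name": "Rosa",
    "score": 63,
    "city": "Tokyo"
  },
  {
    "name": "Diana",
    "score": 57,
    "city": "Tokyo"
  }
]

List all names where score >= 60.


Filtering records where score >= 60:
  Grace (score=53) -> no
  Frank (score=54) -> no
  Alice (score=73) -> YES
  Rosa (score=63) -> YES
  Diana (score=57) -> no


ANSWER: Alice, Rosa


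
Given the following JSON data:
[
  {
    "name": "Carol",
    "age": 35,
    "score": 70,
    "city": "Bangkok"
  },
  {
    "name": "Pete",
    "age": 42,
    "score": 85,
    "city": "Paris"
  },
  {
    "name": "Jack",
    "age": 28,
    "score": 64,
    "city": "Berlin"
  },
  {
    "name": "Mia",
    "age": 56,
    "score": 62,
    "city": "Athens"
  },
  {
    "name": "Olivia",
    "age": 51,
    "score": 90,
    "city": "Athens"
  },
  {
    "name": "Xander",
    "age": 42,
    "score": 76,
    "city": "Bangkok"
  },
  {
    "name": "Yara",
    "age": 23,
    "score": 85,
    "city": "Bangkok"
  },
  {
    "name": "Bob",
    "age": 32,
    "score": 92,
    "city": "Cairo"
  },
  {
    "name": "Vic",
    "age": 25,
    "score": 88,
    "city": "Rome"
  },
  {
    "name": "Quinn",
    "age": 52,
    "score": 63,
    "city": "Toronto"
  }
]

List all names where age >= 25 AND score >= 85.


Checking both conditions:
  Carol (age=35, score=70) -> no
  Pete (age=42, score=85) -> YES
  Jack (age=28, score=64) -> no
  Mia (age=56, score=62) -> no
  Olivia (age=51, score=90) -> YES
  Xander (age=42, score=76) -> no
  Yara (age=23, score=85) -> no
  Bob (age=32, score=92) -> YES
  Vic (age=25, score=88) -> YES
  Quinn (age=52, score=63) -> no


ANSWER: Pete, Olivia, Bob, Vic


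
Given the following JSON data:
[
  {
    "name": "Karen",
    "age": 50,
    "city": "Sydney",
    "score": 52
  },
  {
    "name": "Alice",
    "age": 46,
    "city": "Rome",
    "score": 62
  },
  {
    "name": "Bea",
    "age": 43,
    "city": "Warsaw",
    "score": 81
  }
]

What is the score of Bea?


Looking up record where name = Bea
Record index: 2
Field 'score' = 81

ANSWER: 81


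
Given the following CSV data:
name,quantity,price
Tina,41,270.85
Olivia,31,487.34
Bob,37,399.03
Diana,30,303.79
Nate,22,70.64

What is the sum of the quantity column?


Values in 'quantity' column:
  Row 1: 41
  Row 2: 31
  Row 3: 37
  Row 4: 30
  Row 5: 22
Sum = 41 + 31 + 37 + 30 + 22 = 161

ANSWER: 161


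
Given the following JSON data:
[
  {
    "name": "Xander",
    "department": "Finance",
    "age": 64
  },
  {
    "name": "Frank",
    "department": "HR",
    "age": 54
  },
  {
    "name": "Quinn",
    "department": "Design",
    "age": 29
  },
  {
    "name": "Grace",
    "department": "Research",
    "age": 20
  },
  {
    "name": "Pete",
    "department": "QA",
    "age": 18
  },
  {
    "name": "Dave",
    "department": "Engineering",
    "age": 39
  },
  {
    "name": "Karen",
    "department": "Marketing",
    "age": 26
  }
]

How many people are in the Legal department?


Scanning records for department = Legal
  No matches found
Count: 0

ANSWER: 0


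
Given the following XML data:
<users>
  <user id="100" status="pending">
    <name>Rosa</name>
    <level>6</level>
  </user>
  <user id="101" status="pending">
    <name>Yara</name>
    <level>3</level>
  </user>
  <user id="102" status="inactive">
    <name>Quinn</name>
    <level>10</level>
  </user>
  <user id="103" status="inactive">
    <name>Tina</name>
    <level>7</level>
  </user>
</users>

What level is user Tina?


Finding user: Tina
<level>7</level>

ANSWER: 7


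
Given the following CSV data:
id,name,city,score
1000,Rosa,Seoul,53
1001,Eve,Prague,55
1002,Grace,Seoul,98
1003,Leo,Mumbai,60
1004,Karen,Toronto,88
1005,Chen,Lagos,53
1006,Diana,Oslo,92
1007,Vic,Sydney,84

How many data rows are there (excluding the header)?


Counting rows (excluding header):
Header: id,name,city,score
Data rows: 8

ANSWER: 8


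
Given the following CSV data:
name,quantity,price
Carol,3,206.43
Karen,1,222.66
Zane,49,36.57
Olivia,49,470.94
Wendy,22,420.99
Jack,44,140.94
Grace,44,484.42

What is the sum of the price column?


Values in 'price' column:
  Row 1: 206.43
  Row 2: 222.66
  Row 3: 36.57
  Row 4: 470.94
  Row 5: 420.99
  Row 6: 140.94
  Row 7: 484.42
Sum = 206.43 + 222.66 + 36.57 + 470.94 + 420.99 + 140.94 + 484.42 = 1982.95

ANSWER: 1982.95


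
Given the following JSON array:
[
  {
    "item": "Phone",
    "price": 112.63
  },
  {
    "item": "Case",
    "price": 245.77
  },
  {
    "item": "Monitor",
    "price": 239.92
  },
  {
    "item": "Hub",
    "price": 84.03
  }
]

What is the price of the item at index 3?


Array index 3 -> Hub
price = 84.03

ANSWER: 84.03


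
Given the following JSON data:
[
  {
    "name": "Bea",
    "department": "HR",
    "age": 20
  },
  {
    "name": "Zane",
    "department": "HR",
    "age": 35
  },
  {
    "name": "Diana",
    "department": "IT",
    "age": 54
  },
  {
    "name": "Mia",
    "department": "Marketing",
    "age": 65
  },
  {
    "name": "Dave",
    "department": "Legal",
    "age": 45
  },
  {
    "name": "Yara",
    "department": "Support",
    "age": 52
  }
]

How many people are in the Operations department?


Scanning records for department = Operations
  No matches found
Count: 0

ANSWER: 0


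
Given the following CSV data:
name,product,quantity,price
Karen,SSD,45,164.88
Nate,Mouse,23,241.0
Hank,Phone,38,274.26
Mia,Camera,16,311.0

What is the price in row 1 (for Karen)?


Row 1: Karen
Column 'price' = 164.88

ANSWER: 164.88


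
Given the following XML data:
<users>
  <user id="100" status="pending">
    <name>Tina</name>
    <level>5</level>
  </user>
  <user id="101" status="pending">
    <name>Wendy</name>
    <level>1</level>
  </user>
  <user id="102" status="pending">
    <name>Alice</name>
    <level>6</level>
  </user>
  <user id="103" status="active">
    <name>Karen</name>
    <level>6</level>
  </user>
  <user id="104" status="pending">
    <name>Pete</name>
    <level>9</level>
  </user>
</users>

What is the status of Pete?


Finding user with name = Pete
user id="104" status="pending"

ANSWER: pending


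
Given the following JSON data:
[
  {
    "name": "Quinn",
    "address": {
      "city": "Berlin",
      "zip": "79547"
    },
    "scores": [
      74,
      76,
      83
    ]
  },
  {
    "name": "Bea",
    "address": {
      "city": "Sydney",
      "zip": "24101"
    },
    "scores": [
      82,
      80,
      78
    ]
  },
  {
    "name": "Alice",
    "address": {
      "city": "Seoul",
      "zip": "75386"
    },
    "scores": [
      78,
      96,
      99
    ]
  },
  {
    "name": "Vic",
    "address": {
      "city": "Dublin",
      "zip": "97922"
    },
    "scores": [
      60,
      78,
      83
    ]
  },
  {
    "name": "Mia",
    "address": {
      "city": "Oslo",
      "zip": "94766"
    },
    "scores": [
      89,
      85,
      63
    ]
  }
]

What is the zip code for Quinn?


Path: records[0].address.zip
Value: 79547

ANSWER: 79547


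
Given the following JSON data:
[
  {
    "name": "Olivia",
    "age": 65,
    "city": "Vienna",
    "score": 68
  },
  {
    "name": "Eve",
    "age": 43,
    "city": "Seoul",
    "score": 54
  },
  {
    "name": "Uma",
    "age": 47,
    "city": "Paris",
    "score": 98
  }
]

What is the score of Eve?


Looking up record where name = Eve
Record index: 1
Field 'score' = 54

ANSWER: 54


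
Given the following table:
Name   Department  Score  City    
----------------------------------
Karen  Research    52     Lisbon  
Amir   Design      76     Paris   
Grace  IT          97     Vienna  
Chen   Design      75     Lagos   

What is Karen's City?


Row 1: Karen
City = Lisbon

ANSWER: Lisbon


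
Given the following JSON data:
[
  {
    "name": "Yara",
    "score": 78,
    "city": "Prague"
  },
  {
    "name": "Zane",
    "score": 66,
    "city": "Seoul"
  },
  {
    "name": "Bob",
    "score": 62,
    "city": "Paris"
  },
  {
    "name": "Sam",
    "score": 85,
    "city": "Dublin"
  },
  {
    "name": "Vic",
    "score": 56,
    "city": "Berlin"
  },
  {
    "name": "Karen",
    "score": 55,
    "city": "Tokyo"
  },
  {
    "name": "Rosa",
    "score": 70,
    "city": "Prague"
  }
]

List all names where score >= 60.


Filtering records where score >= 60:
  Yara (score=78) -> YES
  Zane (score=66) -> YES
  Bob (score=62) -> YES
  Sam (score=85) -> YES
  Vic (score=56) -> no
  Karen (score=55) -> no
  Rosa (score=70) -> YES


ANSWER: Yara, Zane, Bob, Sam, Rosa


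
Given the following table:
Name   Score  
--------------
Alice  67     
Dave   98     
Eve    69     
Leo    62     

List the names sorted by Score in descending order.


Sorting by Score (descending):
  Dave: 98
  Eve: 69
  Alice: 67
  Leo: 62


ANSWER: Dave, Eve, Alice, Leo


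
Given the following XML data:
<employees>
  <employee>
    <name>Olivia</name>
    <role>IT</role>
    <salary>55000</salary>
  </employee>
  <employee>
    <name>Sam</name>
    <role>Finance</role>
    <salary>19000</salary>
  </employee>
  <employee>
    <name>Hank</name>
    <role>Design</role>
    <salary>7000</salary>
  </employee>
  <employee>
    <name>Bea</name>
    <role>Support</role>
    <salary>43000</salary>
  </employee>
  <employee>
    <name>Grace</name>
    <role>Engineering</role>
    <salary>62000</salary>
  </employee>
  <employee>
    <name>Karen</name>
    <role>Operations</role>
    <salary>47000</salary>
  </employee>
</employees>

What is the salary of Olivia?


Searching for <employee> with <name>Olivia</name>
Found at position 1
<salary>55000</salary>

ANSWER: 55000


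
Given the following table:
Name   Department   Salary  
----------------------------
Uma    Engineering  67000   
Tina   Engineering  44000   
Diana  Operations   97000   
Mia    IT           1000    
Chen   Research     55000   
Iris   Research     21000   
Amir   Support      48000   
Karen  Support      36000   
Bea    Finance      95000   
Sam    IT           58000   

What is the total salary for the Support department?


Support department members:
  Amir: 48000
  Karen: 36000
Total = 48000 + 36000 = 84000

ANSWER: 84000


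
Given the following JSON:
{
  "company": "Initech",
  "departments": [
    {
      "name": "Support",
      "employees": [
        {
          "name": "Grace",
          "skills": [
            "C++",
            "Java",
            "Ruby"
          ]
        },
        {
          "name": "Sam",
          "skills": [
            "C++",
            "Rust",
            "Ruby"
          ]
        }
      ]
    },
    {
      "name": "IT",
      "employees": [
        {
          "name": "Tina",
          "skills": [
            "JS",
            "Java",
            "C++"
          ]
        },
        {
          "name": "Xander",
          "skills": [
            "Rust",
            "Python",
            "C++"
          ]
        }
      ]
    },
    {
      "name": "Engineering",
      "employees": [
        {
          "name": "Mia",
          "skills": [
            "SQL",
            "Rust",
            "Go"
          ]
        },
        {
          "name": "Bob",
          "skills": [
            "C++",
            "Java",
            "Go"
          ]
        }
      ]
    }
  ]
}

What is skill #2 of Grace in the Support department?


Path: departments[0].employees[0].skills[1]
Value: Java

ANSWER: Java


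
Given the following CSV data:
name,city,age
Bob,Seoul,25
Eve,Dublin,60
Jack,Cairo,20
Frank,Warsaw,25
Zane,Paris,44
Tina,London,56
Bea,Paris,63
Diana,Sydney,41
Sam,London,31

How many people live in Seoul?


Scanning city column for 'Seoul':
  Row 1: Bob -> MATCH
Total matches: 1

ANSWER: 1


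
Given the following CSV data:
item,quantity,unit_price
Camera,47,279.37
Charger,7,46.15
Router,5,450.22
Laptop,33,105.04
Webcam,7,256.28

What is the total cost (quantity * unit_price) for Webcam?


Row: Webcam
quantity = 7
unit_price = 256.28
total = 7 * 256.28 = 1793.96

ANSWER: 1793.96


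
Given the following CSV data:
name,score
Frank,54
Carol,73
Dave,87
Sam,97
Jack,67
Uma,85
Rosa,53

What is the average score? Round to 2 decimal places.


Scores: 54, 73, 87, 97, 67, 85, 53
Sum = 516
Count = 7
Average = 516 / 7 = 73.71

ANSWER: 73.71


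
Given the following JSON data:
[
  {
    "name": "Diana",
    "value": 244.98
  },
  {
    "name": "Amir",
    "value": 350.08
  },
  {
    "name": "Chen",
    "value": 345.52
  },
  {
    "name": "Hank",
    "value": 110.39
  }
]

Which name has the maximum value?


Comparing values:
  Diana: 244.98
  Amir: 350.08
  Chen: 345.52
  Hank: 110.39
Maximum: Amir (350.08)

ANSWER: Amir


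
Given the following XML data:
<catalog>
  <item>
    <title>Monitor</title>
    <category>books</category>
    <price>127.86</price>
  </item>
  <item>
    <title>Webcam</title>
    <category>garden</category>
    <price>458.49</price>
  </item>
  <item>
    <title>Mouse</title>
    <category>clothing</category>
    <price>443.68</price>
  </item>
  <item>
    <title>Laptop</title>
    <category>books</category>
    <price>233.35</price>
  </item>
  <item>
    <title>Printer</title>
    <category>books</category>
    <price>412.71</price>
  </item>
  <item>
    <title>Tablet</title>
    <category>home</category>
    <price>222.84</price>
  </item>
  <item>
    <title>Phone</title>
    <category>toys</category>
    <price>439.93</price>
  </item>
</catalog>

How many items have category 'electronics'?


Scanning <item> elements for <category>electronics</category>:
Count: 0

ANSWER: 0


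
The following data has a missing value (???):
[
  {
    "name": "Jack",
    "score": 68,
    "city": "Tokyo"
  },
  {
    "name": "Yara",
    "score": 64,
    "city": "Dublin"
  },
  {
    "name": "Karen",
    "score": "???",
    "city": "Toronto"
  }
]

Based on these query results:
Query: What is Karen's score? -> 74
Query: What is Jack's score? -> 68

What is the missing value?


The missing value is Karen's score
From query: Karen's score = 74

ANSWER: 74


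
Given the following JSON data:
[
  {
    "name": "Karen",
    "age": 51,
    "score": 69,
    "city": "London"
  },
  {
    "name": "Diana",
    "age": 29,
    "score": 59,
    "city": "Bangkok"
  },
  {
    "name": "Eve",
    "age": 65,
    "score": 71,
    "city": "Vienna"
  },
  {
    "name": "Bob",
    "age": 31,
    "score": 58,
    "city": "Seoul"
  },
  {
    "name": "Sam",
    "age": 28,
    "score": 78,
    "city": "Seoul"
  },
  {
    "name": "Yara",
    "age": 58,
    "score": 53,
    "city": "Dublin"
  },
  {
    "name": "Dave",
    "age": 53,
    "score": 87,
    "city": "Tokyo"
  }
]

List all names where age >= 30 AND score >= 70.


Checking both conditions:
  Karen (age=51, score=69) -> no
  Diana (age=29, score=59) -> no
  Eve (age=65, score=71) -> YES
  Bob (age=31, score=58) -> no
  Sam (age=28, score=78) -> no
  Yara (age=58, score=53) -> no
  Dave (age=53, score=87) -> YES


ANSWER: Eve, Dave


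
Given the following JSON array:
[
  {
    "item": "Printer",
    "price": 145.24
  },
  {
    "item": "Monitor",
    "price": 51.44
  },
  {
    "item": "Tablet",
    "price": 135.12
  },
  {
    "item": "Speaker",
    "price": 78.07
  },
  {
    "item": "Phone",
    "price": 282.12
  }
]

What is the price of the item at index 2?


Array index 2 -> Tablet
price = 135.12

ANSWER: 135.12


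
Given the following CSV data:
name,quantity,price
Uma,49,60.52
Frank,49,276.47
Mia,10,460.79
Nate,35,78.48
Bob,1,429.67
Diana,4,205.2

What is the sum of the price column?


Values in 'price' column:
  Row 1: 60.52
  Row 2: 276.47
  Row 3: 460.79
  Row 4: 78.48
  Row 5: 429.67
  Row 6: 205.2
Sum = 60.52 + 276.47 + 460.79 + 78.48 + 429.67 + 205.2 = 1511.13

ANSWER: 1511.13


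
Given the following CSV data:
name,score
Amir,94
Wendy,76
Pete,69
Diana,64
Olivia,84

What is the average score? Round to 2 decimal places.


Scores: 94, 76, 69, 64, 84
Sum = 387
Count = 5
Average = 387 / 5 = 77.40

ANSWER: 77.40


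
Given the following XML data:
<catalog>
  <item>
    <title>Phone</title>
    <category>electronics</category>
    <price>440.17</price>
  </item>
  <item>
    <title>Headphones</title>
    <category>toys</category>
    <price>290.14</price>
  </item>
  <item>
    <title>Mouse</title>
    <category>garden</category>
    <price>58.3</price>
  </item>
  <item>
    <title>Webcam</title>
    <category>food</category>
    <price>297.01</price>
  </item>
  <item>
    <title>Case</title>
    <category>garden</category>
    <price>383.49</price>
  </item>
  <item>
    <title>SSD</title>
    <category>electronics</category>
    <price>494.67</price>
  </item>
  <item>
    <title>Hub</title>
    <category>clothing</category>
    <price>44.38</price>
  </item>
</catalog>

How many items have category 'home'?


Scanning <item> elements for <category>home</category>:
Count: 0

ANSWER: 0


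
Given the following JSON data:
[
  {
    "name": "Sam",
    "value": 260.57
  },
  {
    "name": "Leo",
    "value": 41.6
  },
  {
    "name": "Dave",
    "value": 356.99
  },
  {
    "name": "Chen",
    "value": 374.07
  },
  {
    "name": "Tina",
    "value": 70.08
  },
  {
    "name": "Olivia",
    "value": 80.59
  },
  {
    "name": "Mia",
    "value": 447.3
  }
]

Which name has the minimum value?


Comparing values:
  Sam: 260.57
  Leo: 41.6
  Dave: 356.99
  Chen: 374.07
  Tina: 70.08
  Olivia: 80.59
  Mia: 447.3
Minimum: Leo (41.6)

ANSWER: Leo


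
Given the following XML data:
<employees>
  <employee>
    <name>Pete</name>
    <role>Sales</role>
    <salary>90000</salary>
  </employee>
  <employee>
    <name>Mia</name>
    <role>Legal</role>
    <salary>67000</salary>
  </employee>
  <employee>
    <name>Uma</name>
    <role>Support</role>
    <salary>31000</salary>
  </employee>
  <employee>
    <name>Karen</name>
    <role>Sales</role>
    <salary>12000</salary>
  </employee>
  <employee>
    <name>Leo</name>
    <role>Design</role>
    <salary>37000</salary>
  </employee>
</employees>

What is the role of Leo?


Searching for <employee> with <name>Leo</name>
Found at position 5
<role>Design</role>

ANSWER: Design


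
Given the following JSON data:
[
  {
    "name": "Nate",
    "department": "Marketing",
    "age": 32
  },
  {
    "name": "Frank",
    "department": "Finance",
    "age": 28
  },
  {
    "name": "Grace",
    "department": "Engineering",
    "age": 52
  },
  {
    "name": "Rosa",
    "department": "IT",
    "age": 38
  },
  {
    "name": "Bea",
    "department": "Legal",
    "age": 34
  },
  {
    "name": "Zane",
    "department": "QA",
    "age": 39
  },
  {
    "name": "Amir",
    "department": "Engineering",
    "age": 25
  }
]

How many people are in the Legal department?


Scanning records for department = Legal
  Record 4: Bea
Count: 1

ANSWER: 1


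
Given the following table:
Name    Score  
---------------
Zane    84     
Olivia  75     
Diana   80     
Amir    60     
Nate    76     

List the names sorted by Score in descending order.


Sorting by Score (descending):
  Zane: 84
  Diana: 80
  Nate: 76
  Olivia: 75
  Amir: 60


ANSWER: Zane, Diana, Nate, Olivia, Amir


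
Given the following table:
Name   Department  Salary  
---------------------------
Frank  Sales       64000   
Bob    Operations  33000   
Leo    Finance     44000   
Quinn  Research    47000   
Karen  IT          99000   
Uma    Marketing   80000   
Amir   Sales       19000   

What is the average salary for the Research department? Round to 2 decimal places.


Research department members:
  Quinn: 47000
Sum = 47000
Count = 1
Average = 47000 / 1 = 47000.00

ANSWER: 47000.00


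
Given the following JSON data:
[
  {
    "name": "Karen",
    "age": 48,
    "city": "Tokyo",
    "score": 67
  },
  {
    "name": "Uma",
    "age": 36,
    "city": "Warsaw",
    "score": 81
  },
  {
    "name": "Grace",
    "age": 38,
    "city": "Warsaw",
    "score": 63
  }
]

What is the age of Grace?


Looking up record where name = Grace
Record index: 2
Field 'age' = 38

ANSWER: 38


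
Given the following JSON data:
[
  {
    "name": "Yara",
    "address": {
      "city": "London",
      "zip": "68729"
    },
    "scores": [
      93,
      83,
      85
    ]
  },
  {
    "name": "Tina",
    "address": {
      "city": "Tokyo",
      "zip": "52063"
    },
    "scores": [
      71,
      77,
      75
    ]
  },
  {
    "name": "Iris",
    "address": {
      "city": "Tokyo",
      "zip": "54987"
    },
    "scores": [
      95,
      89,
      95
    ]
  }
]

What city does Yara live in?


Path: records[0].address.city
Value: London

ANSWER: London


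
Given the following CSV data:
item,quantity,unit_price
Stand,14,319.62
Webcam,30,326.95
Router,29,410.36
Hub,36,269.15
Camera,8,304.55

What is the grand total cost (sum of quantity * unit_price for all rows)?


Computing row totals:
  Stand: 14 * 319.62 = 4474.68
  Webcam: 30 * 326.95 = 9808.5
  Router: 29 * 410.36 = 11900.44
  Hub: 36 * 269.15 = 9689.4
  Camera: 8 * 304.55 = 2436.4
Grand total = 4474.68 + 9808.5 + 11900.44 + 9689.4 + 2436.4 = 38309.42

ANSWER: 38309.42


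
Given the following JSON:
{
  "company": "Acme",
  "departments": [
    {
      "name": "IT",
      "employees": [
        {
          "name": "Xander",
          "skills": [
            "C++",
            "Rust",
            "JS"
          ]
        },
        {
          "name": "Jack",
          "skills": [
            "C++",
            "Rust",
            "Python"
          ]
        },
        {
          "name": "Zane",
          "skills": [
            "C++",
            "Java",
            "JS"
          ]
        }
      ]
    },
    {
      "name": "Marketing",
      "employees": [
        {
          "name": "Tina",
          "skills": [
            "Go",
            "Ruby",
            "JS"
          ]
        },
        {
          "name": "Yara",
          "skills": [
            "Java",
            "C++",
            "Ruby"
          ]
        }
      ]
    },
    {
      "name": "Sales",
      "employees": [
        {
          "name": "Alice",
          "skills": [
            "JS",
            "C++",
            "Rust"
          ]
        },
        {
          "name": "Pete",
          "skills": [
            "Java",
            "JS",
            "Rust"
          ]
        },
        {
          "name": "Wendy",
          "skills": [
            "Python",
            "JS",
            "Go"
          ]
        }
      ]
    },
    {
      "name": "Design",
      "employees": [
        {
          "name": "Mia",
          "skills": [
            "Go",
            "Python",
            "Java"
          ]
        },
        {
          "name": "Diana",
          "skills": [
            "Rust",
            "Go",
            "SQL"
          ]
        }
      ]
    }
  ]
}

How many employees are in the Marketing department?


Path: departments[1].employees
Count: 2

ANSWER: 2


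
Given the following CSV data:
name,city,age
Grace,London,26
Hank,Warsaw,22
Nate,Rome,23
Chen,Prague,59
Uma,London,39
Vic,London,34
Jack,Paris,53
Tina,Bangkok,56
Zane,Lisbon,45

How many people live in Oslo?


Scanning city column for 'Oslo':
Total matches: 0

ANSWER: 0


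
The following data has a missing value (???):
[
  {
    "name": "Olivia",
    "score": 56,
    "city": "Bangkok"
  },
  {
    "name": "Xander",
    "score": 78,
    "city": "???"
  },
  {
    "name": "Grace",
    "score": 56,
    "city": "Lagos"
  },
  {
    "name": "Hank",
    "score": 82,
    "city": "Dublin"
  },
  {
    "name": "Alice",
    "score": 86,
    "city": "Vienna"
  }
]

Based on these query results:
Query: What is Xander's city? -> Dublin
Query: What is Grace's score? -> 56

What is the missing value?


The missing value is Xander's city
From query: Xander's city = Dublin

ANSWER: Dublin


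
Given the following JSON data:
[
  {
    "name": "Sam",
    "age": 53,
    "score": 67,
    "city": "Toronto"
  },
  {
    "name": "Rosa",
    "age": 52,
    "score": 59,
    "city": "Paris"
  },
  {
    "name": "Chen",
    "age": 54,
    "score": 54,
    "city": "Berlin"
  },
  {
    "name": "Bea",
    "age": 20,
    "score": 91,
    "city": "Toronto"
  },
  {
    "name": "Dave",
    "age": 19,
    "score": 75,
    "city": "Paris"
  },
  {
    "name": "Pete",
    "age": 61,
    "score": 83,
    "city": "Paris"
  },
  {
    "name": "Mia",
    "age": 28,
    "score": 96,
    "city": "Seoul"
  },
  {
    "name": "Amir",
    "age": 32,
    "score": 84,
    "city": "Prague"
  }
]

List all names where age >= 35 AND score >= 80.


Checking both conditions:
  Sam (age=53, score=67) -> no
  Rosa (age=52, score=59) -> no
  Chen (age=54, score=54) -> no
  Bea (age=20, score=91) -> no
  Dave (age=19, score=75) -> no
  Pete (age=61, score=83) -> YES
  Mia (age=28, score=96) -> no
  Amir (age=32, score=84) -> no


ANSWER: Pete


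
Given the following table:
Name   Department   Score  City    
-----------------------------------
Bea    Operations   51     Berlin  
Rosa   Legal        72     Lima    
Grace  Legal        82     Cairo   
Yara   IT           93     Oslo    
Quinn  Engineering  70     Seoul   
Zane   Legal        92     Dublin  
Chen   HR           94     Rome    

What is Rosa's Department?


Row 2: Rosa
Department = Legal

ANSWER: Legal


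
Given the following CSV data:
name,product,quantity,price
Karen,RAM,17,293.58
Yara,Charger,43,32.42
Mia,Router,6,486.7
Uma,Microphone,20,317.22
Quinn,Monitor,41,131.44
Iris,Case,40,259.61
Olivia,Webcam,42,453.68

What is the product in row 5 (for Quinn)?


Row 5: Quinn
Column 'product' = Monitor

ANSWER: Monitor


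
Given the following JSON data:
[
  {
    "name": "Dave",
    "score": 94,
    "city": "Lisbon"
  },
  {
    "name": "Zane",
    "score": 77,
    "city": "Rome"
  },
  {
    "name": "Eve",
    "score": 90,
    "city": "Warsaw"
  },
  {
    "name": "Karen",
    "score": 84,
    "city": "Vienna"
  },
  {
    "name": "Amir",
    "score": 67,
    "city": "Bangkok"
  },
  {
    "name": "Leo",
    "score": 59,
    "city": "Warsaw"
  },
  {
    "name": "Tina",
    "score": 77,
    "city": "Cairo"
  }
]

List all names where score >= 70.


Filtering records where score >= 70:
  Dave (score=94) -> YES
  Zane (score=77) -> YES
  Eve (score=90) -> YES
  Karen (score=84) -> YES
  Amir (score=67) -> no
  Leo (score=59) -> no
  Tina (score=77) -> YES


ANSWER: Dave, Zane, Eve, Karen, Tina


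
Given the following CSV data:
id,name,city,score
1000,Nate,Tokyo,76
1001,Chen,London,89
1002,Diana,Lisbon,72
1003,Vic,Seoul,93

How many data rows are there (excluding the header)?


Counting rows (excluding header):
Header: id,name,city,score
Data rows: 4

ANSWER: 4


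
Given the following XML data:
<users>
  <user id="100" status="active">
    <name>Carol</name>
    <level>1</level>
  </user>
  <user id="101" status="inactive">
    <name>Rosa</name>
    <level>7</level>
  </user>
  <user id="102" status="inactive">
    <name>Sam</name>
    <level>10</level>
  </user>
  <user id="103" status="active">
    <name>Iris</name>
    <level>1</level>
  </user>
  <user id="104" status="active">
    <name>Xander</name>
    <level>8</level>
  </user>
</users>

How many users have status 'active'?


Counting users with status='active':
  Carol (id=100) -> MATCH
  Iris (id=103) -> MATCH
  Xander (id=104) -> MATCH
Count: 3

ANSWER: 3


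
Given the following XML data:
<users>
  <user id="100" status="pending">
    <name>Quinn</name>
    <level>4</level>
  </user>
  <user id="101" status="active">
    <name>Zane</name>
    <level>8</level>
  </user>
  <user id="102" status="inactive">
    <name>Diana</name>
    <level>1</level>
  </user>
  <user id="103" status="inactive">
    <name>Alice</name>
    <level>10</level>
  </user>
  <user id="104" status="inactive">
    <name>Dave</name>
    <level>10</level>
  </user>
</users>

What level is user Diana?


Finding user: Diana
<level>1</level>

ANSWER: 1


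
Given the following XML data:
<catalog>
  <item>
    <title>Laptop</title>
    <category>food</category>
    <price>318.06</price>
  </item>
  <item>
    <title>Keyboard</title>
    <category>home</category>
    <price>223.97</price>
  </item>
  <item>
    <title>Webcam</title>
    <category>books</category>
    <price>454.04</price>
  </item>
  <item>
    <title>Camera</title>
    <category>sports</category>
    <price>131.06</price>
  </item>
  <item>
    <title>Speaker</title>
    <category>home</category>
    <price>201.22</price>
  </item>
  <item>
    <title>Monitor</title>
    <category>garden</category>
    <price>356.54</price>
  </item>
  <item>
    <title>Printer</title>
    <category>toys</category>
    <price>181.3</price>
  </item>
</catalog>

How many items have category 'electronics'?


Scanning <item> elements for <category>electronics</category>:
Count: 0

ANSWER: 0


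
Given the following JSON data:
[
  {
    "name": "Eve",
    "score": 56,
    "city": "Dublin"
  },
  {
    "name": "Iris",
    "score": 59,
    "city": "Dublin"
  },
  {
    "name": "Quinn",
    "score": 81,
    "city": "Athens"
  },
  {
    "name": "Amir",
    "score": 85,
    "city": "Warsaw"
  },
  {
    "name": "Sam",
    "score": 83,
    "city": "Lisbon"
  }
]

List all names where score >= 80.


Filtering records where score >= 80:
  Eve (score=56) -> no
  Iris (score=59) -> no
  Quinn (score=81) -> YES
  Amir (score=85) -> YES
  Sam (score=83) -> YES


ANSWER: Quinn, Amir, Sam


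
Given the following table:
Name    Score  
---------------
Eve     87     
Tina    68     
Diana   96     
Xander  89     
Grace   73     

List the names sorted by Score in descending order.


Sorting by Score (descending):
  Diana: 96
  Xander: 89
  Eve: 87
  Grace: 73
  Tina: 68


ANSWER: Diana, Xander, Eve, Grace, Tina


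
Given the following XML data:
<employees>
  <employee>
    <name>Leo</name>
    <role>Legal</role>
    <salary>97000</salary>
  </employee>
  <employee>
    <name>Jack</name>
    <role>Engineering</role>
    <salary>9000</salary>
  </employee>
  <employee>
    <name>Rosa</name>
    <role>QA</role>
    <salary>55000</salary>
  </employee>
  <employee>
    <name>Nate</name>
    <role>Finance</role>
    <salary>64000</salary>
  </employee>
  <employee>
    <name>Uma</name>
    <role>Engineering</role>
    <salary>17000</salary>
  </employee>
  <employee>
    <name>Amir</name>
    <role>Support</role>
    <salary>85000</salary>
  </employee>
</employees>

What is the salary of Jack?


Searching for <employee> with <name>Jack</name>
Found at position 2
<salary>9000</salary>

ANSWER: 9000


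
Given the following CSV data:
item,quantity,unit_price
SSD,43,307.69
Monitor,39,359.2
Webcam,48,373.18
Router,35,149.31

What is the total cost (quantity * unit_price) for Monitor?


Row: Monitor
quantity = 39
unit_price = 359.2
total = 39 * 359.2 = 14008.8

ANSWER: 14008.8


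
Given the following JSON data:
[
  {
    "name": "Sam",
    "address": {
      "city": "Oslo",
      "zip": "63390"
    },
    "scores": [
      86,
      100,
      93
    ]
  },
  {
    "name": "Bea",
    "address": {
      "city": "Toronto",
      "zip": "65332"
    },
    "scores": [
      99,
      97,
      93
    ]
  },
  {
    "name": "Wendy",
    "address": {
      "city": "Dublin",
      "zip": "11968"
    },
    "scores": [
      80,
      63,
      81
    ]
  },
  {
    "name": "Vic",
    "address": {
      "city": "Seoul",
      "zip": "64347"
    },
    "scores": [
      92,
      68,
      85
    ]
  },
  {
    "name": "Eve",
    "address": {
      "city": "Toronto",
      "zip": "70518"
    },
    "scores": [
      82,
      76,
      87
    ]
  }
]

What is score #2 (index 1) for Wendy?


Path: records[2].scores[1]
Value: 63

ANSWER: 63


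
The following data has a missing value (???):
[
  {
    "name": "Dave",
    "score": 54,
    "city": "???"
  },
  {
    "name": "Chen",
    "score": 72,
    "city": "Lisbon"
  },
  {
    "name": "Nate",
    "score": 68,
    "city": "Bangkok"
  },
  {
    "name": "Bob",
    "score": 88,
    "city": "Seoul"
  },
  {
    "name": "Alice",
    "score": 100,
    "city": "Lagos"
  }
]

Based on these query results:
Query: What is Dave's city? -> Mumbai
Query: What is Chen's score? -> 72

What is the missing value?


The missing value is Dave's city
From query: Dave's city = Mumbai

ANSWER: Mumbai


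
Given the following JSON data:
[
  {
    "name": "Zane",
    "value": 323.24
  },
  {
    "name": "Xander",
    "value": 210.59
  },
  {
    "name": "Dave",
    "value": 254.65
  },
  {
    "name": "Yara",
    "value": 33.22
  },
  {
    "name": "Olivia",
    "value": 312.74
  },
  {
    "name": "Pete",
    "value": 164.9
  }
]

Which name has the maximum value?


Comparing values:
  Zane: 323.24
  Xander: 210.59
  Dave: 254.65
  Yara: 33.22
  Olivia: 312.74
  Pete: 164.9
Maximum: Zane (323.24)

ANSWER: Zane


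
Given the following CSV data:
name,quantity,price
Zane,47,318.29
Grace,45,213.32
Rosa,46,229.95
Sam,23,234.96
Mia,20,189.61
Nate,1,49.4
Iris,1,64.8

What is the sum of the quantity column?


Values in 'quantity' column:
  Row 1: 47
  Row 2: 45
  Row 3: 46
  Row 4: 23
  Row 5: 20
  Row 6: 1
  Row 7: 1
Sum = 47 + 45 + 46 + 23 + 20 + 1 + 1 = 183

ANSWER: 183


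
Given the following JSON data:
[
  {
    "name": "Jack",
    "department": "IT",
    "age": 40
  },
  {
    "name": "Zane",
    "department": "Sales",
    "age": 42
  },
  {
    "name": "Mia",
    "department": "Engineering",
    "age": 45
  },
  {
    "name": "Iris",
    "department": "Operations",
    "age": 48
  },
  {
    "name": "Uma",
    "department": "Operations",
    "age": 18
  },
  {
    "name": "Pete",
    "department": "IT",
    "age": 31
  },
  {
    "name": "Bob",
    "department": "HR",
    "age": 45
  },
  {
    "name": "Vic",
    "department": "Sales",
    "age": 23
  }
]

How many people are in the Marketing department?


Scanning records for department = Marketing
  No matches found
Count: 0

ANSWER: 0


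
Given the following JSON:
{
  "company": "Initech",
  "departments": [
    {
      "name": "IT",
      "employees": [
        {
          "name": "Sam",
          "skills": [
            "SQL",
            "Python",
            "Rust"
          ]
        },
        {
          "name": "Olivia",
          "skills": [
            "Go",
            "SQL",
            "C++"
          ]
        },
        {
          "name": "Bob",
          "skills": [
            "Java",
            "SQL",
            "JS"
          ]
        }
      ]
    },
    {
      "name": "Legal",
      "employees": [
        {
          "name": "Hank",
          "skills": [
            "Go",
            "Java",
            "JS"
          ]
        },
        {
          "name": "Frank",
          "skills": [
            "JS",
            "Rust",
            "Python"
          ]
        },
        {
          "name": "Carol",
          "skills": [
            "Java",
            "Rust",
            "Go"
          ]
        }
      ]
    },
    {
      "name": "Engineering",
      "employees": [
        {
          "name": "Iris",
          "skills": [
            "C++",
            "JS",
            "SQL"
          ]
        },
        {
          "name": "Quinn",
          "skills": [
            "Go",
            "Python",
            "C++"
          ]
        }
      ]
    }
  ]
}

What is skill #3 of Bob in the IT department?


Path: departments[0].employees[2].skills[2]
Value: JS

ANSWER: JS


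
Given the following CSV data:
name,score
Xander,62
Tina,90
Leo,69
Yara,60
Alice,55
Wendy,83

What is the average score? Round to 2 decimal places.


Scores: 62, 90, 69, 60, 55, 83
Sum = 419
Count = 6
Average = 419 / 6 = 69.83

ANSWER: 69.83


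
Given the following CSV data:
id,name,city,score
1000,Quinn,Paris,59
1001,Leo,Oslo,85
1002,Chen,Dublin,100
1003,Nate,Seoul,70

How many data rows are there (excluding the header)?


Counting rows (excluding header):
Header: id,name,city,score
Data rows: 4

ANSWER: 4


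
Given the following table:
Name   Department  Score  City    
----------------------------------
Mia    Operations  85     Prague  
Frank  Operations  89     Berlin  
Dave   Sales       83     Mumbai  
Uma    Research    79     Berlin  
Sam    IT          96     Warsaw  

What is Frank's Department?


Row 2: Frank
Department = Operations

ANSWER: Operations


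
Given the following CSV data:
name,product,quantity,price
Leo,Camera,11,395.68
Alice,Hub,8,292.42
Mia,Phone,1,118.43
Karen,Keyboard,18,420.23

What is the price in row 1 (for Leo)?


Row 1: Leo
Column 'price' = 395.68

ANSWER: 395.68


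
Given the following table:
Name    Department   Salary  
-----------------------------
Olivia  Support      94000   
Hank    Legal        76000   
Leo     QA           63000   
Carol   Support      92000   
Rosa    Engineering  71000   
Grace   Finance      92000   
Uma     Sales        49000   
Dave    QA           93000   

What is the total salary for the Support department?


Support department members:
  Olivia: 94000
  Carol: 92000
Total = 94000 + 92000 = 186000

ANSWER: 186000


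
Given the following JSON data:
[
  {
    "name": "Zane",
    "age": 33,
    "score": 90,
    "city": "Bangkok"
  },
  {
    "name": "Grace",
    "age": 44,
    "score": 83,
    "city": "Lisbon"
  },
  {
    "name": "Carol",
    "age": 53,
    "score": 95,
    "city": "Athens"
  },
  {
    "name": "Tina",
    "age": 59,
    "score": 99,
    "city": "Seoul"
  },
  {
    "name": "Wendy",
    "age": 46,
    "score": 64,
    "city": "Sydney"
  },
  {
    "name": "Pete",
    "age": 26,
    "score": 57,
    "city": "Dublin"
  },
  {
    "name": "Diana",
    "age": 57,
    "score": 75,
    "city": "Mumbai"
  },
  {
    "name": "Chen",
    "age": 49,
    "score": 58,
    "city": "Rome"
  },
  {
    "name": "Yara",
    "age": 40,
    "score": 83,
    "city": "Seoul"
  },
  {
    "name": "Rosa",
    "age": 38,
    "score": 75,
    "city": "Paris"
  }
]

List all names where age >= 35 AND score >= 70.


Checking both conditions:
  Zane (age=33, score=90) -> no
  Grace (age=44, score=83) -> YES
  Carol (age=53, score=95) -> YES
  Tina (age=59, score=99) -> YES
  Wendy (age=46, score=64) -> no
  Pete (age=26, score=57) -> no
  Diana (age=57, score=75) -> YES
  Chen (age=49, score=58) -> no
  Yara (age=40, score=83) -> YES
  Rosa (age=38, score=75) -> YES


ANSWER: Grace, Carol, Tina, Diana, Yara, Rosa
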